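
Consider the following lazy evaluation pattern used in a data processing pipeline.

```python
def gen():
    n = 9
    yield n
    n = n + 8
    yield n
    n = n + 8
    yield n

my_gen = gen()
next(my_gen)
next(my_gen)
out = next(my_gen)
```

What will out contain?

Step 1: Trace through generator execution:
  Yield 1: n starts at 9, yield 9
  Yield 2: n = 9 + 8 = 17, yield 17
  Yield 3: n = 17 + 8 = 25, yield 25
Step 2: First next() gets 9, second next() gets the second value, third next() yields 25.
Therefore out = 25.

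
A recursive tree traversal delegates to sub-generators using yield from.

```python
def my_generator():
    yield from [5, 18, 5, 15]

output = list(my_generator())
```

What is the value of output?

Step 1: yield from delegates to the iterable, yielding each element.
Step 2: Collected values: [5, 18, 5, 15].
Therefore output = [5, 18, 5, 15].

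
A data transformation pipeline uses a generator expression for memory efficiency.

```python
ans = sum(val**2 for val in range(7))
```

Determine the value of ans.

Step 1: Compute val**2 for each val in range(7):
  val=0: 0**2 = 0
  val=1: 1**2 = 1
  val=2: 2**2 = 4
  val=3: 3**2 = 9
  val=4: 4**2 = 16
  val=5: 5**2 = 25
  val=6: 6**2 = 36
Step 2: sum = 0 + 1 + 4 + 9 + 16 + 25 + 36 = 91.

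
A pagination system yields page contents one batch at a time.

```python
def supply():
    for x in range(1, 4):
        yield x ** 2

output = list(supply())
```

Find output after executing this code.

Step 1: For each x in range(1, 4), yield x**2:
  x=1: yield 1**2 = 1
  x=2: yield 2**2 = 4
  x=3: yield 3**2 = 9
Therefore output = [1, 4, 9].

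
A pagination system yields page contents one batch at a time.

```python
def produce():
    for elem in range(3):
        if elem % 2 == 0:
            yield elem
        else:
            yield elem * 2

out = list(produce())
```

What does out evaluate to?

Step 1: For each elem in range(3), yield elem if even, else elem*2:
  elem=0 (even): yield 0
  elem=1 (odd): yield 1*2 = 2
  elem=2 (even): yield 2
Therefore out = [0, 2, 2].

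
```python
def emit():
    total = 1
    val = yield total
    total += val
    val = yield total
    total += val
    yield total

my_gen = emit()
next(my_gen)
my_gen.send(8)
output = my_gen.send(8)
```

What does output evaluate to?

Step 1: next() -> yield total=1.
Step 2: send(8) -> val=8, total = 1+8 = 9, yield 9.
Step 3: send(8) -> val=8, total = 9+8 = 17, yield 17.
Therefore output = 17.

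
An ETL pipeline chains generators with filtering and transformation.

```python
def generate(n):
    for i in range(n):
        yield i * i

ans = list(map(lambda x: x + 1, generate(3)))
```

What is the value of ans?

Step 1: generate(3) yields squares: [0, 1, 4].
Step 2: map adds 1 to each: [1, 2, 5].
Therefore ans = [1, 2, 5].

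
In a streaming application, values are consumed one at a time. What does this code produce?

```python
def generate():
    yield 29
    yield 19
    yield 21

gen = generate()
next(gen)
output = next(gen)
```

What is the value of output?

Step 1: generate() creates a generator.
Step 2: next(gen) yields 29 (consumed and discarded).
Step 3: next(gen) yields 19, assigned to output.
Therefore output = 19.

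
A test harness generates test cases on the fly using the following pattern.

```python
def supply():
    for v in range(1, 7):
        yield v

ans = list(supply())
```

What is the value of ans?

Step 1: The generator yields each value from range(1, 7).
Step 2: list() consumes all yields: [1, 2, 3, 4, 5, 6].
Therefore ans = [1, 2, 3, 4, 5, 6].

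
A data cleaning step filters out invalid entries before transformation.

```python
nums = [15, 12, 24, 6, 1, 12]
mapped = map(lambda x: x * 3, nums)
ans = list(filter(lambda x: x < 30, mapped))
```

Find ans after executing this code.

Step 1: Map x * 3:
  15 -> 45
  12 -> 36
  24 -> 72
  6 -> 18
  1 -> 3
  12 -> 36
Step 2: Filter for < 30:
  45: removed
  36: removed
  72: removed
  18: kept
  3: kept
  36: removed
Therefore ans = [18, 3].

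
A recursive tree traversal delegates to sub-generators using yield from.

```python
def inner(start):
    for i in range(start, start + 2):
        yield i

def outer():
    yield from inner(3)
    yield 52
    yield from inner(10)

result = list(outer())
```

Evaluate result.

Step 1: outer() delegates to inner(3):
  yield 3
  yield 4
Step 2: yield 52
Step 3: Delegates to inner(10):
  yield 10
  yield 11
Therefore result = [3, 4, 52, 10, 11].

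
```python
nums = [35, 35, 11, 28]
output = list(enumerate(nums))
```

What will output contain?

Step 1: enumerate pairs each element with its index:
  (0, 35)
  (1, 35)
  (2, 11)
  (3, 28)
Therefore output = [(0, 35), (1, 35), (2, 11), (3, 28)].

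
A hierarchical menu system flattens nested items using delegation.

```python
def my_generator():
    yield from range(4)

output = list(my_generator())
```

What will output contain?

Step 1: yield from delegates to the iterable, yielding each element.
Step 2: Collected values: [0, 1, 2, 3].
Therefore output = [0, 1, 2, 3].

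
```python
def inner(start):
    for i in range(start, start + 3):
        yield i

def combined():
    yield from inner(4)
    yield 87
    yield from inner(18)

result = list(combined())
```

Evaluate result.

Step 1: combined() delegates to inner(4):
  yield 4
  yield 5
  yield 6
Step 2: yield 87
Step 3: Delegates to inner(18):
  yield 18
  yield 19
  yield 20
Therefore result = [4, 5, 6, 87, 18, 19, 20].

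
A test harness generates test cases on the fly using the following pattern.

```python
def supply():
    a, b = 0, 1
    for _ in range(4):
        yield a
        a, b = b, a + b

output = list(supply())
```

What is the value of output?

Step 1: Fibonacci-like sequence starting with a=0, b=1:
  Iteration 1: yield a=0, then a,b = 1,1
  Iteration 2: yield a=1, then a,b = 1,2
  Iteration 3: yield a=1, then a,b = 2,3
  Iteration 4: yield a=2, then a,b = 3,5
Therefore output = [0, 1, 1, 2].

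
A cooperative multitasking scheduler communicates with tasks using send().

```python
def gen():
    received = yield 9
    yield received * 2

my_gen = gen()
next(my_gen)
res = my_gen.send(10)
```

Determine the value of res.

Step 1: next(my_gen) advances to first yield, producing 9.
Step 2: send(10) resumes, received = 10.
Step 3: yield received * 2 = 10 * 2 = 20.
Therefore res = 20.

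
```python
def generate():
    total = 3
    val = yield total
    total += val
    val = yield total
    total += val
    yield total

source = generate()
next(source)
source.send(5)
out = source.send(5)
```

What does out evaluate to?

Step 1: next() -> yield total=3.
Step 2: send(5) -> val=5, total = 3+5 = 8, yield 8.
Step 3: send(5) -> val=5, total = 8+5 = 13, yield 13.
Therefore out = 13.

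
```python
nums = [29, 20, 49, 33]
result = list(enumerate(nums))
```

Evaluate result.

Step 1: enumerate pairs each element with its index:
  (0, 29)
  (1, 20)
  (2, 49)
  (3, 33)
Therefore result = [(0, 29), (1, 20), (2, 49), (3, 33)].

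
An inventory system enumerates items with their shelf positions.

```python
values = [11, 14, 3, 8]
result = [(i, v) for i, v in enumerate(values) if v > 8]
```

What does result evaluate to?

Step 1: Filter enumerate([11, 14, 3, 8]) keeping v > 8:
  (0, 11): 11 > 8, included
  (1, 14): 14 > 8, included
  (2, 3): 3 <= 8, excluded
  (3, 8): 8 <= 8, excluded
Therefore result = [(0, 11), (1, 14)].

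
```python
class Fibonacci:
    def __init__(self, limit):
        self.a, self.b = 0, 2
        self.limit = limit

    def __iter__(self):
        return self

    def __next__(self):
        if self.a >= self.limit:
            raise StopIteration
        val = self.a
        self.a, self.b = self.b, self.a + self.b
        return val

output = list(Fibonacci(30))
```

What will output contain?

Step 1: Fibonacci-like sequence (a=0, b=2) until >= 30:
  Yield 0, then a,b = 2,2
  Yield 2, then a,b = 2,4
  Yield 2, then a,b = 4,6
  Yield 4, then a,b = 6,10
  Yield 6, then a,b = 10,16
  Yield 10, then a,b = 16,26
  Yield 16, then a,b = 26,42
  Yield 26, then a,b = 42,68
Step 2: 42 >= 30, stop.
Therefore output = [0, 2, 2, 4, 6, 10, 16, 26].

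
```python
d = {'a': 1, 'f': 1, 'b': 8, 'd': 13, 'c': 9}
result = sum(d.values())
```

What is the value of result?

Step 1: d.values() = [1, 1, 8, 13, 9].
Step 2: sum = 32.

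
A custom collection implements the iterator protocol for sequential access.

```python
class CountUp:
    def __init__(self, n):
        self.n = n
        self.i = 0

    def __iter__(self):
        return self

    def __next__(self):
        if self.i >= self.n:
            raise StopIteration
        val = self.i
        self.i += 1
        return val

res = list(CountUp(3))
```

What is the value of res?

Step 1: CountUp(3) creates an iterator counting 0 to 2.
Step 2: list() consumes all values: [0, 1, 2].
Therefore res = [0, 1, 2].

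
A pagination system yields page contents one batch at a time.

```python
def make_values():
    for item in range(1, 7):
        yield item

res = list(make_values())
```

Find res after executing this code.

Step 1: The generator yields each value from range(1, 7).
Step 2: list() consumes all yields: [1, 2, 3, 4, 5, 6].
Therefore res = [1, 2, 3, 4, 5, 6].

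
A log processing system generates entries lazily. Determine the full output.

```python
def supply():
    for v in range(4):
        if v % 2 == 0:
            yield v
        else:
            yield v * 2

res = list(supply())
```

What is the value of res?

Step 1: For each v in range(4), yield v if even, else v*2:
  v=0 (even): yield 0
  v=1 (odd): yield 1*2 = 2
  v=2 (even): yield 2
  v=3 (odd): yield 3*2 = 6
Therefore res = [0, 2, 2, 6].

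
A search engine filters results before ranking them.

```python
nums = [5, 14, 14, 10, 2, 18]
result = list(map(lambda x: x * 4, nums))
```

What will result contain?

Step 1: Apply lambda x: x * 4 to each element:
  5 -> 20
  14 -> 56
  14 -> 56
  10 -> 40
  2 -> 8
  18 -> 72
Therefore result = [20, 56, 56, 40, 8, 72].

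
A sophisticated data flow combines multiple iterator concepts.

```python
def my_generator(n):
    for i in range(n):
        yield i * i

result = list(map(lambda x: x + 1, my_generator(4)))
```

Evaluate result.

Step 1: my_generator(4) yields squares: [0, 1, 4, 9].
Step 2: map adds 1 to each: [1, 2, 5, 10].
Therefore result = [1, 2, 5, 10].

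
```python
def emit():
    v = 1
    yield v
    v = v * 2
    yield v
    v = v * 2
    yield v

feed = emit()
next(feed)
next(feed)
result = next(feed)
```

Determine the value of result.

Step 1: Trace through generator execution:
  Yield 1: v starts at 1, yield 1
  Yield 2: v = 1 * 2 = 2, yield 2
  Yield 3: v = 2 * 2 = 4, yield 4
Step 2: First next() gets 1, second next() gets the second value, third next() yields 4.
Therefore result = 4.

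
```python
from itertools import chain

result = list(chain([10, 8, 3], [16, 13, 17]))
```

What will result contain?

Step 1: chain() concatenates iterables: [10, 8, 3] + [16, 13, 17].
Therefore result = [10, 8, 3, 16, 13, 17].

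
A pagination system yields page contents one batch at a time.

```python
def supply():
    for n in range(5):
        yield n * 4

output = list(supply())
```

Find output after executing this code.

Step 1: For each n in range(5), yield n * 4:
  n=0: yield 0 * 4 = 0
  n=1: yield 1 * 4 = 4
  n=2: yield 2 * 4 = 8
  n=3: yield 3 * 4 = 12
  n=4: yield 4 * 4 = 16
Therefore output = [0, 4, 8, 12, 16].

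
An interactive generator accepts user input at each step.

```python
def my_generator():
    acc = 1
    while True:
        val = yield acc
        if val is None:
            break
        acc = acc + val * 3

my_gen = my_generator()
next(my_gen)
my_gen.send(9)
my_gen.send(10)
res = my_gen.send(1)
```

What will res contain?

Step 1: next() -> yield acc=1.
Step 2: send(9) -> val=9, acc = 1 + 9*3 = 28, yield 28.
Step 3: send(10) -> val=10, acc = 28 + 10*3 = 58, yield 58.
Step 4: send(1) -> val=1, acc = 58 + 1*3 = 61, yield 61.
Therefore res = 61.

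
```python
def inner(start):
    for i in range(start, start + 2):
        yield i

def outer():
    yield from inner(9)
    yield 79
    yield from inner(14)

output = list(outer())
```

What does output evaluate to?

Step 1: outer() delegates to inner(9):
  yield 9
  yield 10
Step 2: yield 79
Step 3: Delegates to inner(14):
  yield 14
  yield 15
Therefore output = [9, 10, 79, 14, 15].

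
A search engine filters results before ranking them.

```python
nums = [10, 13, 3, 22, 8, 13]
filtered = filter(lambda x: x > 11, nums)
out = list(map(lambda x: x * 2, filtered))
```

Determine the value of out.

Step 1: Filter nums for elements > 11:
  10: removed
  13: kept
  3: removed
  22: kept
  8: removed
  13: kept
Step 2: Map x * 2 on filtered [13, 22, 13]:
  13 -> 26
  22 -> 44
  13 -> 26
Therefore out = [26, 44, 26].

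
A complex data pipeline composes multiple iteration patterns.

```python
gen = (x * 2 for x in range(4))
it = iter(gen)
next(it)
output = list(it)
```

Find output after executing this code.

Step 1: Generator produces [0, 2, 4, 6].
Step 2: next(it) consumes first element (0).
Step 3: list(it) collects remaining: [2, 4, 6].
Therefore output = [2, 4, 6].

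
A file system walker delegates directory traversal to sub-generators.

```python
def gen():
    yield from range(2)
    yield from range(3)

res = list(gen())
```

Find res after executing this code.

Step 1: Trace yields in order:
  yield 0
  yield 1
  yield 0
  yield 1
  yield 2
Therefore res = [0, 1, 0, 1, 2].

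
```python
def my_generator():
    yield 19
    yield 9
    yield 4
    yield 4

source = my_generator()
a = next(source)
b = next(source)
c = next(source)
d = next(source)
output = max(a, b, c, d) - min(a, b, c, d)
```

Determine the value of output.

Step 1: Create generator and consume all values:
  a = next(source) = 19
  b = next(source) = 9
  c = next(source) = 4
  d = next(source) = 4
Step 2: max = 19, min = 4, output = 19 - 4 = 15.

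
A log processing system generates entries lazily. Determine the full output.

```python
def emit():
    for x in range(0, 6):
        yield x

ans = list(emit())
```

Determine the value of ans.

Step 1: The generator yields each value from range(0, 6).
Step 2: list() consumes all yields: [0, 1, 2, 3, 4, 5].
Therefore ans = [0, 1, 2, 3, 4, 5].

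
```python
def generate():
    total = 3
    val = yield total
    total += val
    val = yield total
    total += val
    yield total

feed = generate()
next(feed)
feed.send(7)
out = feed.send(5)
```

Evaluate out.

Step 1: next() -> yield total=3.
Step 2: send(7) -> val=7, total = 3+7 = 10, yield 10.
Step 3: send(5) -> val=5, total = 10+5 = 15, yield 15.
Therefore out = 15.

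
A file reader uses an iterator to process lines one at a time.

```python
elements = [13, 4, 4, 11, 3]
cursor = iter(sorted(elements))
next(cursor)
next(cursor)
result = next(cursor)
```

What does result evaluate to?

Step 1: sorted([13, 4, 4, 11, 3]) = [3, 4, 4, 11, 13].
Step 2: Create iterator and skip 2 elements.
Step 3: next() returns 4.
Therefore result = 4.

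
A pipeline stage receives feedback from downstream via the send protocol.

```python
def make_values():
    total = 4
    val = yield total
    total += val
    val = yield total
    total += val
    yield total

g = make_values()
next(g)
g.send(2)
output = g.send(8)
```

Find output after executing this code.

Step 1: next() -> yield total=4.
Step 2: send(2) -> val=2, total = 4+2 = 6, yield 6.
Step 3: send(8) -> val=8, total = 6+8 = 14, yield 14.
Therefore output = 14.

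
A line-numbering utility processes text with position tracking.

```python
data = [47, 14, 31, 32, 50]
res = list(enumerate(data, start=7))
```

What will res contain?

Step 1: enumerate with start=7:
  (7, 47)
  (8, 14)
  (9, 31)
  (10, 32)
  (11, 50)
Therefore res = [(7, 47), (8, 14), (9, 31), (10, 32), (11, 50)].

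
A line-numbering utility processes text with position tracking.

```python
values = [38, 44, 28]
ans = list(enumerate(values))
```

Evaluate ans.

Step 1: enumerate pairs each element with its index:
  (0, 38)
  (1, 44)
  (2, 28)
Therefore ans = [(0, 38), (1, 44), (2, 28)].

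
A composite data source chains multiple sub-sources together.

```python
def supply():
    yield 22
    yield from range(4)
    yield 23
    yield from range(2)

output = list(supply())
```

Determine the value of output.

Step 1: Trace yields in order:
  yield 22
  yield 0
  yield 1
  yield 2
  yield 3
  yield 23
  yield 0
  yield 1
Therefore output = [22, 0, 1, 2, 3, 23, 0, 1].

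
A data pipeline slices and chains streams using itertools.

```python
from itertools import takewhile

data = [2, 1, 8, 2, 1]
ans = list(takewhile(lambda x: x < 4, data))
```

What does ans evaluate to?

Step 1: takewhile stops at first element >= 4:
  2 < 4: take
  1 < 4: take
  8 >= 4: stop
Therefore ans = [2, 1].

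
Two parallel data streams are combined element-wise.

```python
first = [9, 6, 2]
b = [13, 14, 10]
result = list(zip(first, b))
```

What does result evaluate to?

Step 1: zip pairs elements at same index:
  Index 0: (9, 13)
  Index 1: (6, 14)
  Index 2: (2, 10)
Therefore result = [(9, 13), (6, 14), (2, 10)].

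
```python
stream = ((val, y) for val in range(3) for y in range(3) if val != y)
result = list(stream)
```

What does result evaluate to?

Step 1: Nested generator over range(3) x range(3) where val != y:
  (0, 0): excluded (val == y)
  (0, 1): included
  (0, 2): included
  (1, 0): included
  (1, 1): excluded (val == y)
  (1, 2): included
  (2, 0): included
  (2, 1): included
  (2, 2): excluded (val == y)
Therefore result = [(0, 1), (0, 2), (1, 0), (1, 2), (2, 0), (2, 1)].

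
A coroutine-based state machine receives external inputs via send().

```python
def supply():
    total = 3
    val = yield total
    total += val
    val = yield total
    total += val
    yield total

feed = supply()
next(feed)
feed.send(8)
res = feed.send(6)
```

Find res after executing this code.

Step 1: next() -> yield total=3.
Step 2: send(8) -> val=8, total = 3+8 = 11, yield 11.
Step 3: send(6) -> val=6, total = 11+6 = 17, yield 17.
Therefore res = 17.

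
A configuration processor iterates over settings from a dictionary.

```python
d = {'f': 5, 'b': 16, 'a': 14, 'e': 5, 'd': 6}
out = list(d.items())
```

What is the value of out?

Step 1: d.items() returns (key, value) pairs in insertion order.
Therefore out = [('f', 5), ('b', 16), ('a', 14), ('e', 5), ('d', 6)].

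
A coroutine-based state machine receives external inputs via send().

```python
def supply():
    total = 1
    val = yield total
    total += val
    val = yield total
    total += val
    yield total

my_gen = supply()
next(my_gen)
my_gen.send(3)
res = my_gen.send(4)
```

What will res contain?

Step 1: next() -> yield total=1.
Step 2: send(3) -> val=3, total = 1+3 = 4, yield 4.
Step 3: send(4) -> val=4, total = 4+4 = 8, yield 8.
Therefore res = 8.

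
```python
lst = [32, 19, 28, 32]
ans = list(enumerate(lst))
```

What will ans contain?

Step 1: enumerate pairs each element with its index:
  (0, 32)
  (1, 19)
  (2, 28)
  (3, 32)
Therefore ans = [(0, 32), (1, 19), (2, 28), (3, 32)].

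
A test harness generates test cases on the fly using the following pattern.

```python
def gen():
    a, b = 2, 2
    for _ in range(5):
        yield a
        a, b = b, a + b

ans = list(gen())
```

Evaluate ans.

Step 1: Fibonacci-like sequence starting with a=2, b=2:
  Iteration 1: yield a=2, then a,b = 2,4
  Iteration 2: yield a=2, then a,b = 4,6
  Iteration 3: yield a=4, then a,b = 6,10
  Iteration 4: yield a=6, then a,b = 10,16
  Iteration 5: yield a=10, then a,b = 16,26
Therefore ans = [2, 2, 4, 6, 10].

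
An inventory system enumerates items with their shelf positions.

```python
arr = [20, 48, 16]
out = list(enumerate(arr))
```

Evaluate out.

Step 1: enumerate pairs each element with its index:
  (0, 20)
  (1, 48)
  (2, 16)
Therefore out = [(0, 20), (1, 48), (2, 16)].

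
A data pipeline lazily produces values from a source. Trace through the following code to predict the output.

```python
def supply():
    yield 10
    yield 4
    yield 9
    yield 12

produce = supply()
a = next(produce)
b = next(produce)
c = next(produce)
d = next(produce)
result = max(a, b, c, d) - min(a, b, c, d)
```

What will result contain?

Step 1: Create generator and consume all values:
  a = next(produce) = 10
  b = next(produce) = 4
  c = next(produce) = 9
  d = next(produce) = 12
Step 2: max = 12, min = 4, result = 12 - 4 = 8.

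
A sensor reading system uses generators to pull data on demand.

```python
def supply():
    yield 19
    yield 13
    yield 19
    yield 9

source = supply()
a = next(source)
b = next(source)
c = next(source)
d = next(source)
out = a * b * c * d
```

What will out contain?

Step 1: Create generator and consume all values:
  a = next(source) = 19
  b = next(source) = 13
  c = next(source) = 19
  d = next(source) = 9
Step 2: out = 19 * 13 * 19 * 9 = 42237.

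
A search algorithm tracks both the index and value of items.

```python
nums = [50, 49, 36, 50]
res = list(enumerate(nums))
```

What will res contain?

Step 1: enumerate pairs each element with its index:
  (0, 50)
  (1, 49)
  (2, 36)
  (3, 50)
Therefore res = [(0, 50), (1, 49), (2, 36), (3, 50)].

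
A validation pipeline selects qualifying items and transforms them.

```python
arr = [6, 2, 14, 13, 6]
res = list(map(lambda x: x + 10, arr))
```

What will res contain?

Step 1: Apply lambda x: x + 10 to each element:
  6 -> 16
  2 -> 12
  14 -> 24
  13 -> 23
  6 -> 16
Therefore res = [16, 12, 24, 23, 16].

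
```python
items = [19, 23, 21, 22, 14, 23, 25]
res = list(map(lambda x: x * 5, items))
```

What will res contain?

Step 1: Apply lambda x: x * 5 to each element:
  19 -> 95
  23 -> 115
  21 -> 105
  22 -> 110
  14 -> 70
  23 -> 115
  25 -> 125
Therefore res = [95, 115, 105, 110, 70, 115, 125].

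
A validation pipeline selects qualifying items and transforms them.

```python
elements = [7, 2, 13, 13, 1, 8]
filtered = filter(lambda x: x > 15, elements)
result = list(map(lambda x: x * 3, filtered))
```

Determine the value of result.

Step 1: Filter elements for elements > 15:
  7: removed
  2: removed
  13: removed
  13: removed
  1: removed
  8: removed
Step 2: Map x * 3 on filtered []:
Therefore result = [].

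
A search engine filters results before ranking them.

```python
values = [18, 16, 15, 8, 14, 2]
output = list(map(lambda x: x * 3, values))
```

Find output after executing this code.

Step 1: Apply lambda x: x * 3 to each element:
  18 -> 54
  16 -> 48
  15 -> 45
  8 -> 24
  14 -> 42
  2 -> 6
Therefore output = [54, 48, 45, 24, 42, 6].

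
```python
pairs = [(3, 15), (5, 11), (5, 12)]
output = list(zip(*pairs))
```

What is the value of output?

Step 1: zip(*pairs) transposes: unzips [(3, 15), (5, 11), (5, 12)] into separate sequences.
Step 2: First elements: (3, 5, 5), second elements: (15, 11, 12).
Therefore output = [(3, 5, 5), (15, 11, 12)].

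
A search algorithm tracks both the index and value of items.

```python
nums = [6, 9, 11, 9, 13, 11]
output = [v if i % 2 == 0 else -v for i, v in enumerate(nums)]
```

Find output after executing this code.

Step 1: For each (i, v), keep v if i is even, negate if odd:
  i=0 (even): keep 6
  i=1 (odd): negate to -9
  i=2 (even): keep 11
  i=3 (odd): negate to -9
  i=4 (even): keep 13
  i=5 (odd): negate to -11
Therefore output = [6, -9, 11, -9, 13, -11].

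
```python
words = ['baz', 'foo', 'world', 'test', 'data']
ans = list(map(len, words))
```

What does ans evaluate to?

Step 1: Map len() to each word:
  'baz' -> 3
  'foo' -> 3
  'world' -> 5
  'test' -> 4
  'data' -> 4
Therefore ans = [3, 3, 5, 4, 4].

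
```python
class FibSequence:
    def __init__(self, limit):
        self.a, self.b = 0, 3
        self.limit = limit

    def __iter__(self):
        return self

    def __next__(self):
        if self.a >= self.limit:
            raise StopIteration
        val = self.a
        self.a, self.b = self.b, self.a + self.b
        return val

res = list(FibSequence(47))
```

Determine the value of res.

Step 1: Fibonacci-like sequence (a=0, b=3) until >= 47:
  Yield 0, then a,b = 3,3
  Yield 3, then a,b = 3,6
  Yield 3, then a,b = 6,9
  Yield 6, then a,b = 9,15
  Yield 9, then a,b = 15,24
  Yield 15, then a,b = 24,39
  Yield 24, then a,b = 39,63
  Yield 39, then a,b = 63,102
Step 2: 63 >= 47, stop.
Therefore res = [0, 3, 3, 6, 9, 15, 24, 39].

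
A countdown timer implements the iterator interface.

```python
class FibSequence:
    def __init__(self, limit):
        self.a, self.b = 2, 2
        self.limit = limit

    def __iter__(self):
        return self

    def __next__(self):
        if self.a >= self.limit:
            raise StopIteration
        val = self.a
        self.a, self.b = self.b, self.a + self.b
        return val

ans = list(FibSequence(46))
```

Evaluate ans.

Step 1: Fibonacci-like sequence (a=2, b=2) until >= 46:
  Yield 2, then a,b = 2,4
  Yield 2, then a,b = 4,6
  Yield 4, then a,b = 6,10
  Yield 6, then a,b = 10,16
  Yield 10, then a,b = 16,26
  Yield 16, then a,b = 26,42
  Yield 26, then a,b = 42,68
  Yield 42, then a,b = 68,110
Step 2: 68 >= 46, stop.
Therefore ans = [2, 2, 4, 6, 10, 16, 26, 42].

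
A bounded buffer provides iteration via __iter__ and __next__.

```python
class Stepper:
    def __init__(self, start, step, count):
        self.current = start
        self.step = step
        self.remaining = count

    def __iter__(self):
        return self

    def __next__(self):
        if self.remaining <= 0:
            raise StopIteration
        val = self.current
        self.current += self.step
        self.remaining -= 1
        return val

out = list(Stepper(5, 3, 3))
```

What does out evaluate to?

Step 1: Stepper starts at 5, increments by 3, for 3 steps:
  Yield 5, then current += 3
  Yield 8, then current += 3
  Yield 11, then current += 3
Therefore out = [5, 8, 11].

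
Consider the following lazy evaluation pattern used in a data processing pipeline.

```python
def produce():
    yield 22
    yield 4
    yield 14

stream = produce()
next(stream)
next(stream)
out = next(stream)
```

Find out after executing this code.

Step 1: produce() creates a generator.
Step 2: next(stream) yields 22 (consumed and discarded).
Step 3: next(stream) yields 4 (consumed and discarded).
Step 4: next(stream) yields 14, assigned to out.
Therefore out = 14.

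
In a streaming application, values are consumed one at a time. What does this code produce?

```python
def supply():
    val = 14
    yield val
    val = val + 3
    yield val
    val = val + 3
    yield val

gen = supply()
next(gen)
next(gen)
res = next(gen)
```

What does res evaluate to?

Step 1: Trace through generator execution:
  Yield 1: val starts at 14, yield 14
  Yield 2: val = 14 + 3 = 17, yield 17
  Yield 3: val = 17 + 3 = 20, yield 20
Step 2: First next() gets 14, second next() gets the second value, third next() yields 20.
Therefore res = 20.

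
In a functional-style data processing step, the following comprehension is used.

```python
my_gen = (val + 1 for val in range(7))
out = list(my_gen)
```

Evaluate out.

Step 1: For each val in range(7), compute val+1:
  val=0: 0+1 = 1
  val=1: 1+1 = 2
  val=2: 2+1 = 3
  val=3: 3+1 = 4
  val=4: 4+1 = 5
  val=5: 5+1 = 6
  val=6: 6+1 = 7
Therefore out = [1, 2, 3, 4, 5, 6, 7].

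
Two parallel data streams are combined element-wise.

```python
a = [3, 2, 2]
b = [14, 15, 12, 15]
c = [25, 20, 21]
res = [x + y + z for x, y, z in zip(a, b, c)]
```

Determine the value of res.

Step 1: zip three lists (truncates to shortest, len=3):
  3 + 14 + 25 = 42
  2 + 15 + 20 = 37
  2 + 12 + 21 = 35
Therefore res = [42, 37, 35].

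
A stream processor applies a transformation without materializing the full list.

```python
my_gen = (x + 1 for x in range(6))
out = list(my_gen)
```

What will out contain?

Step 1: For each x in range(6), compute x+1:
  x=0: 0+1 = 1
  x=1: 1+1 = 2
  x=2: 2+1 = 3
  x=3: 3+1 = 4
  x=4: 4+1 = 5
  x=5: 5+1 = 6
Therefore out = [1, 2, 3, 4, 5, 6].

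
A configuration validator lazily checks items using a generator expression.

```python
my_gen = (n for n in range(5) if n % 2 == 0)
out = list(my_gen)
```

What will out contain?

Step 1: Filter range(5) keeping only even values:
  n=0: even, included
  n=1: odd, excluded
  n=2: even, included
  n=3: odd, excluded
  n=4: even, included
Therefore out = [0, 2, 4].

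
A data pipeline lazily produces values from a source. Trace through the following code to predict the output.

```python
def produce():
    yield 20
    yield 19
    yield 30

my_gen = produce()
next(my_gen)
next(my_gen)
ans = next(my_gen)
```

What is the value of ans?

Step 1: produce() creates a generator.
Step 2: next(my_gen) yields 20 (consumed and discarded).
Step 3: next(my_gen) yields 19 (consumed and discarded).
Step 4: next(my_gen) yields 30, assigned to ans.
Therefore ans = 30.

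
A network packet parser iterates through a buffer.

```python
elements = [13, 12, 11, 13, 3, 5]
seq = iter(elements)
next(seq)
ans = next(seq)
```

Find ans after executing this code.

Step 1: Create iterator over [13, 12, 11, 13, 3, 5].
Step 2: next() consumes 13.
Step 3: next() returns 12.
Therefore ans = 12.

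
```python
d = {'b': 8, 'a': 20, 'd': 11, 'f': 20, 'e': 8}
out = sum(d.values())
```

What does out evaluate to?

Step 1: d.values() = [8, 20, 11, 20, 8].
Step 2: sum = 67.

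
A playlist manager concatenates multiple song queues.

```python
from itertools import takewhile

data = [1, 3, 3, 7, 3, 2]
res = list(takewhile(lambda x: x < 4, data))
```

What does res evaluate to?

Step 1: takewhile stops at first element >= 4:
  1 < 4: take
  3 < 4: take
  3 < 4: take
  7 >= 4: stop
Therefore res = [1, 3, 3].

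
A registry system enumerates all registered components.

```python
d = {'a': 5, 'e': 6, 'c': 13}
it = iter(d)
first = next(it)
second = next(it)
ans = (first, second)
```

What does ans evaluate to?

Step 1: iter(d) iterates over keys: ['a', 'e', 'c'].
Step 2: first = next(it) = 'a', second = next(it) = 'e'.
Therefore ans = ('a', 'e').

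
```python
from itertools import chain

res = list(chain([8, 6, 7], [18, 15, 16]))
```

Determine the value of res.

Step 1: chain() concatenates iterables: [8, 6, 7] + [18, 15, 16].
Therefore res = [8, 6, 7, 18, 15, 16].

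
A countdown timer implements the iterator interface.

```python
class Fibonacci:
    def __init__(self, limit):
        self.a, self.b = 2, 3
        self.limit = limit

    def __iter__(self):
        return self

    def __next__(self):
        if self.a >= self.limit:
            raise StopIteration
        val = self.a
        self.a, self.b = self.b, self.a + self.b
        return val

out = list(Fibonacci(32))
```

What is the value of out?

Step 1: Fibonacci-like sequence (a=2, b=3) until >= 32:
  Yield 2, then a,b = 3,5
  Yield 3, then a,b = 5,8
  Yield 5, then a,b = 8,13
  Yield 8, then a,b = 13,21
  Yield 13, then a,b = 21,34
  Yield 21, then a,b = 34,55
Step 2: 34 >= 32, stop.
Therefore out = [2, 3, 5, 8, 13, 21].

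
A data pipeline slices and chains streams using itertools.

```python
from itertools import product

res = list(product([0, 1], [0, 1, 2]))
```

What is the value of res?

Step 1: product([0, 1], [0, 1, 2]) gives all pairs:
  (0, 0)
  (0, 1)
  (0, 2)
  (1, 0)
  (1, 1)
  (1, 2)
Therefore res = [(0, 0), (0, 1), (0, 2), (1, 0), (1, 1), (1, 2)].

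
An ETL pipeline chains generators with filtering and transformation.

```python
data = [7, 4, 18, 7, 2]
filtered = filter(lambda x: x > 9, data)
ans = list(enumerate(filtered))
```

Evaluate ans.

Step 1: Filter [7, 4, 18, 7, 2] for > 9: [18].
Step 2: enumerate re-indexes from 0: [(0, 18)].
Therefore ans = [(0, 18)].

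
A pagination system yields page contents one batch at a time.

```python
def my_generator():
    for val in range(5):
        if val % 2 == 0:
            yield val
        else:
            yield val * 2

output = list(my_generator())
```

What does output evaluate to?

Step 1: For each val in range(5), yield val if even, else val*2:
  val=0 (even): yield 0
  val=1 (odd): yield 1*2 = 2
  val=2 (even): yield 2
  val=3 (odd): yield 3*2 = 6
  val=4 (even): yield 4
Therefore output = [0, 2, 2, 6, 4].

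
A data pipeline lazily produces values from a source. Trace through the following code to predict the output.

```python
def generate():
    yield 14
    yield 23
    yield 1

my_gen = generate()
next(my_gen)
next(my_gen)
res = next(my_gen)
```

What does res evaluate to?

Step 1: generate() creates a generator.
Step 2: next(my_gen) yields 14 (consumed and discarded).
Step 3: next(my_gen) yields 23 (consumed and discarded).
Step 4: next(my_gen) yields 1, assigned to res.
Therefore res = 1.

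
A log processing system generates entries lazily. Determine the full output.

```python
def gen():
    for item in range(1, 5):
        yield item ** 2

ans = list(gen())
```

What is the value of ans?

Step 1: For each item in range(1, 5), yield item**2:
  item=1: yield 1**2 = 1
  item=2: yield 2**2 = 4
  item=3: yield 3**2 = 9
  item=4: yield 4**2 = 16
Therefore ans = [1, 4, 9, 16].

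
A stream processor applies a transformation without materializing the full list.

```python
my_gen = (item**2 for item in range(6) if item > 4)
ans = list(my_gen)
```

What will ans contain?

Step 1: For range(6), keep item > 4, then square:
  item=0: 0 <= 4, excluded
  item=1: 1 <= 4, excluded
  item=2: 2 <= 4, excluded
  item=3: 3 <= 4, excluded
  item=4: 4 <= 4, excluded
  item=5: 5 > 4, yield 5**2 = 25
Therefore ans = [25].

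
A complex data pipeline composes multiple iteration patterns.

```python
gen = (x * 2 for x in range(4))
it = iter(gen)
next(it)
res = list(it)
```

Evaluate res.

Step 1: Generator produces [0, 2, 4, 6].
Step 2: next(it) consumes first element (0).
Step 3: list(it) collects remaining: [2, 4, 6].
Therefore res = [2, 4, 6].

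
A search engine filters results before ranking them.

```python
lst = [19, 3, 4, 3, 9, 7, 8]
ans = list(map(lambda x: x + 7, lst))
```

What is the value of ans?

Step 1: Apply lambda x: x + 7 to each element:
  19 -> 26
  3 -> 10
  4 -> 11
  3 -> 10
  9 -> 16
  7 -> 14
  8 -> 15
Therefore ans = [26, 10, 11, 10, 16, 14, 15].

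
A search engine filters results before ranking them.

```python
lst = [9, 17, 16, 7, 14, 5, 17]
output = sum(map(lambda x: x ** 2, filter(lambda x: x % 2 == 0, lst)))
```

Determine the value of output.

Step 1: Filter even numbers from [9, 17, 16, 7, 14, 5, 17]: [16, 14]
Step 2: Square each: [256, 196]
Step 3: Sum = 452.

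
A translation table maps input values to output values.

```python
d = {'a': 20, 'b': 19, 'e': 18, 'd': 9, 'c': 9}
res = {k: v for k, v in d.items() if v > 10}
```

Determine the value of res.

Step 1: Filter items where value > 10:
  'a': 20 > 10: kept
  'b': 19 > 10: kept
  'e': 18 > 10: kept
  'd': 9 <= 10: removed
  'c': 9 <= 10: removed
Therefore res = {'a': 20, 'b': 19, 'e': 18}.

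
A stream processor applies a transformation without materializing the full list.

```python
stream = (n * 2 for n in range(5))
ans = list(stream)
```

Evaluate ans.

Step 1: For each n in range(5), compute n*2:
  n=0: 0*2 = 0
  n=1: 1*2 = 2
  n=2: 2*2 = 4
  n=3: 3*2 = 6
  n=4: 4*2 = 8
Therefore ans = [0, 2, 4, 6, 8].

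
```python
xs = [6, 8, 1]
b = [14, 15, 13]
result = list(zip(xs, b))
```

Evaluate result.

Step 1: zip pairs elements at same index:
  Index 0: (6, 14)
  Index 1: (8, 15)
  Index 2: (1, 13)
Therefore result = [(6, 14), (8, 15), (1, 13)].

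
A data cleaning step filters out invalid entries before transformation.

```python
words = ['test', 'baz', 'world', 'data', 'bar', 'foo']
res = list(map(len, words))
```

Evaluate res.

Step 1: Map len() to each word:
  'test' -> 4
  'baz' -> 3
  'world' -> 5
  'data' -> 4
  'bar' -> 3
  'foo' -> 3
Therefore res = [4, 3, 5, 4, 3, 3].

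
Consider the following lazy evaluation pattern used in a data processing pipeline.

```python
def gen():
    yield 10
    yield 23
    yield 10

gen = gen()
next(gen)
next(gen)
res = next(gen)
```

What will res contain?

Step 1: gen() creates a generator.
Step 2: next(gen) yields 10 (consumed and discarded).
Step 3: next(gen) yields 23 (consumed and discarded).
Step 4: next(gen) yields 10, assigned to res.
Therefore res = 10.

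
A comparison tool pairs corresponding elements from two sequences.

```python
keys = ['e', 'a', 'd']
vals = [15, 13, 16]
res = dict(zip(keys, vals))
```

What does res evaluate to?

Step 1: zip pairs keys with values:
  'e' -> 15
  'a' -> 13
  'd' -> 16
Therefore res = {'e': 15, 'a': 13, 'd': 16}.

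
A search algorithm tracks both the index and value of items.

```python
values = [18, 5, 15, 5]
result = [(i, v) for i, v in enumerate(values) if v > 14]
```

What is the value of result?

Step 1: Filter enumerate([18, 5, 15, 5]) keeping v > 14:
  (0, 18): 18 > 14, included
  (1, 5): 5 <= 14, excluded
  (2, 15): 15 > 14, included
  (3, 5): 5 <= 14, excluded
Therefore result = [(0, 18), (2, 15)].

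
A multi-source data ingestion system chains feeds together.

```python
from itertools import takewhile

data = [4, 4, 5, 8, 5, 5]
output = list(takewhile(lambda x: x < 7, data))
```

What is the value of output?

Step 1: takewhile stops at first element >= 7:
  4 < 7: take
  4 < 7: take
  5 < 7: take
  8 >= 7: stop
Therefore output = [4, 4, 5].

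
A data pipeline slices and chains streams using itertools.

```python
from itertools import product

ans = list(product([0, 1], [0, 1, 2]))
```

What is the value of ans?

Step 1: product([0, 1], [0, 1, 2]) gives all pairs:
  (0, 0)
  (0, 1)
  (0, 2)
  (1, 0)
  (1, 1)
  (1, 2)
Therefore ans = [(0, 0), (0, 1), (0, 2), (1, 0), (1, 1), (1, 2)].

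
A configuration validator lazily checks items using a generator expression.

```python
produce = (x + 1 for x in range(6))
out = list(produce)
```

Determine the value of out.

Step 1: For each x in range(6), compute x+1:
  x=0: 0+1 = 1
  x=1: 1+1 = 2
  x=2: 2+1 = 3
  x=3: 3+1 = 4
  x=4: 4+1 = 5
  x=5: 5+1 = 6
Therefore out = [1, 2, 3, 4, 5, 6].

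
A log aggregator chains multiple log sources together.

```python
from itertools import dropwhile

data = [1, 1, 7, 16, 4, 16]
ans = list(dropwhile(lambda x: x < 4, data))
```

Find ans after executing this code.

Step 1: dropwhile drops elements while < 4:
  1 < 4: dropped
  1 < 4: dropped
  7: kept (dropping stopped)
Step 2: Remaining elements kept regardless of condition.
Therefore ans = [7, 16, 4, 16].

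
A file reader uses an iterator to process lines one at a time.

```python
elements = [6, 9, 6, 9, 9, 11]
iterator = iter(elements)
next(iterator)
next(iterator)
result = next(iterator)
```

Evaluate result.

Step 1: Create iterator over [6, 9, 6, 9, 9, 11].
Step 2: next() consumes 6.
Step 3: next() consumes 9.
Step 4: next() returns 6.
Therefore result = 6.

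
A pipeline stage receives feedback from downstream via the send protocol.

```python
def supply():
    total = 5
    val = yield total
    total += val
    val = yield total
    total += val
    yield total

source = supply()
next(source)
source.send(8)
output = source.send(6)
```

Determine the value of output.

Step 1: next() -> yield total=5.
Step 2: send(8) -> val=8, total = 5+8 = 13, yield 13.
Step 3: send(6) -> val=6, total = 13+6 = 19, yield 19.
Therefore output = 19.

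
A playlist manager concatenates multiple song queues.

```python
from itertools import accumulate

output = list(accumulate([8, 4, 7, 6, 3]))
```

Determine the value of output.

Step 1: accumulate computes running sums:
  + 8 = 8
  + 4 = 12
  + 7 = 19
  + 6 = 25
  + 3 = 28
Therefore output = [8, 12, 19, 25, 28].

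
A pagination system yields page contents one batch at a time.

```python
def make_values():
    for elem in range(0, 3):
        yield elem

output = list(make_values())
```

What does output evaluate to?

Step 1: The generator yields each value from range(0, 3).
Step 2: list() consumes all yields: [0, 1, 2].
Therefore output = [0, 1, 2].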